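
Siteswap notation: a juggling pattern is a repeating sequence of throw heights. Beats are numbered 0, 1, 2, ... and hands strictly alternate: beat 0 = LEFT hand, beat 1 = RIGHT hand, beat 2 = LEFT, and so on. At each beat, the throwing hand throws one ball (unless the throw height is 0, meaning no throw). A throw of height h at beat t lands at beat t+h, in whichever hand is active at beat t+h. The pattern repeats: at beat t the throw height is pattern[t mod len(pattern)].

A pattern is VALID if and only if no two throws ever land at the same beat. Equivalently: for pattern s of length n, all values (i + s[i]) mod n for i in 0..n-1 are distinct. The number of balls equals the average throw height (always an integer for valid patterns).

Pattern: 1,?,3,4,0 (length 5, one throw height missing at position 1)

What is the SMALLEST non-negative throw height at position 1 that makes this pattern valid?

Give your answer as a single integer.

Answer: 2

Derivation:
i=0: (0 + 1) mod 5 = 1
i=1: s[i]=? (unknown)
i=2: (2 + 3) mod 5 = 0
i=3: (3 + 4) mod 5 = 2
i=4: (4 + 0) mod 5 = 4
Known residues: [0, 1, 2, 4]; need a permutation of 0..4, so missing residue r = 3
Need (1 + s) mod 5 = 3; smallest s = (3 - 1) mod 5 = 2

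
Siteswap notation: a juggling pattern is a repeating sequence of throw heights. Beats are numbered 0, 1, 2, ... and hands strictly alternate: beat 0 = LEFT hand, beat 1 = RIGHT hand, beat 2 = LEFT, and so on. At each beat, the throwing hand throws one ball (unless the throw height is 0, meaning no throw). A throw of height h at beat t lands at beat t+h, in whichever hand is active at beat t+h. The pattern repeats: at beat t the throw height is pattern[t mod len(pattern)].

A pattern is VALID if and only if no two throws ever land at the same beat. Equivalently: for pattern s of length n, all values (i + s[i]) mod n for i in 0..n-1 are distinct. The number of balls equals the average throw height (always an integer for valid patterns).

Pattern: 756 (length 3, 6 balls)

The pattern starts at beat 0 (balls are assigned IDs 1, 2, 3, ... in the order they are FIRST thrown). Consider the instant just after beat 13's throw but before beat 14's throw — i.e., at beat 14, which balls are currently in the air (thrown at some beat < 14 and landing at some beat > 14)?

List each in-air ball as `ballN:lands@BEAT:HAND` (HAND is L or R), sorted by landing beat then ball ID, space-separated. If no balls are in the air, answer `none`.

Beat 0 (L): throw ball1 h=7 -> lands@7:R; in-air after throw: [b1@7:R]
Beat 1 (R): throw ball2 h=5 -> lands@6:L; in-air after throw: [b2@6:L b1@7:R]
Beat 2 (L): throw ball3 h=6 -> lands@8:L; in-air after throw: [b2@6:L b1@7:R b3@8:L]
Beat 3 (R): throw ball4 h=7 -> lands@10:L; in-air after throw: [b2@6:L b1@7:R b3@8:L b4@10:L]
Beat 4 (L): throw ball5 h=5 -> lands@9:R; in-air after throw: [b2@6:L b1@7:R b3@8:L b5@9:R b4@10:L]
Beat 5 (R): throw ball6 h=6 -> lands@11:R; in-air after throw: [b2@6:L b1@7:R b3@8:L b5@9:R b4@10:L b6@11:R]
Beat 6 (L): throw ball2 h=7 -> lands@13:R; in-air after throw: [b1@7:R b3@8:L b5@9:R b4@10:L b6@11:R b2@13:R]
Beat 7 (R): throw ball1 h=5 -> lands@12:L; in-air after throw: [b3@8:L b5@9:R b4@10:L b6@11:R b1@12:L b2@13:R]
Beat 8 (L): throw ball3 h=6 -> lands@14:L; in-air after throw: [b5@9:R b4@10:L b6@11:R b1@12:L b2@13:R b3@14:L]
Beat 9 (R): throw ball5 h=7 -> lands@16:L; in-air after throw: [b4@10:L b6@11:R b1@12:L b2@13:R b3@14:L b5@16:L]
Beat 10 (L): throw ball4 h=5 -> lands@15:R; in-air after throw: [b6@11:R b1@12:L b2@13:R b3@14:L b4@15:R b5@16:L]
Beat 11 (R): throw ball6 h=6 -> lands@17:R; in-air after throw: [b1@12:L b2@13:R b3@14:L b4@15:R b5@16:L b6@17:R]
Beat 12 (L): throw ball1 h=7 -> lands@19:R; in-air after throw: [b2@13:R b3@14:L b4@15:R b5@16:L b6@17:R b1@19:R]
Beat 13 (R): throw ball2 h=5 -> lands@18:L; in-air after throw: [b3@14:L b4@15:R b5@16:L b6@17:R b2@18:L b1@19:R]
Beat 14 (L): throw ball3 h=6 -> lands@20:L; in-air after throw: [b4@15:R b5@16:L b6@17:R b2@18:L b1@19:R b3@20:L]

Answer: ball4:lands@15:R ball5:lands@16:L ball6:lands@17:R ball2:lands@18:L ball1:lands@19:R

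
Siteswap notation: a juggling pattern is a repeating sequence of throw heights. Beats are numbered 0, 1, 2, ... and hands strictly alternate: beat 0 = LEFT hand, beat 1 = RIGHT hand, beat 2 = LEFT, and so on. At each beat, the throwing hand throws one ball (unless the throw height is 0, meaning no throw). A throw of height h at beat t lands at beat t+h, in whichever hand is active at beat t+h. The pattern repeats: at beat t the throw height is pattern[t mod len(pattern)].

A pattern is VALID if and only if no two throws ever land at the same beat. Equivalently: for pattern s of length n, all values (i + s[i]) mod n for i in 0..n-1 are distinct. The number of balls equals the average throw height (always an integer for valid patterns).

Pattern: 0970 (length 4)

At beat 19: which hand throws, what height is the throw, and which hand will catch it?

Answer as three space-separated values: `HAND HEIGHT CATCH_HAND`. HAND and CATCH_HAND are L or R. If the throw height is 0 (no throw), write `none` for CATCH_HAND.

Answer: R 0 none

Derivation:
Beat 19: 19 mod 2 = 1, so hand = R
Throw height = pattern[19 mod 4] = pattern[3] = 0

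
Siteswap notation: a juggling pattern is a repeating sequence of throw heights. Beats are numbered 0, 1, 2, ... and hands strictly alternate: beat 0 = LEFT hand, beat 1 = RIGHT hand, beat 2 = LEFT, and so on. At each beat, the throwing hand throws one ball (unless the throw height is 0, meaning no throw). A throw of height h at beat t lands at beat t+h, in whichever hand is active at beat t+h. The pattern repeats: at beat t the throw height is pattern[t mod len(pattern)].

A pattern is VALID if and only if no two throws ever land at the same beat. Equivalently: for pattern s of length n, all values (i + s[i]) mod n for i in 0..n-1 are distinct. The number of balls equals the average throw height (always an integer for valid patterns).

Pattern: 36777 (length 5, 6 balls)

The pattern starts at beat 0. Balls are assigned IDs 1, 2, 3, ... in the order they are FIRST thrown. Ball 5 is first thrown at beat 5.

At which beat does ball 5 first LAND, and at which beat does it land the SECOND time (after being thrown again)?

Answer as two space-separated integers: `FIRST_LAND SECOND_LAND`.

Answer: 8 15

Derivation:
Beat 0 (L): throw ball1 h=3 -> lands@3:R; in-air after throw: [b1@3:R]
Beat 1 (R): throw ball2 h=6 -> lands@7:R; in-air after throw: [b1@3:R b2@7:R]
Beat 2 (L): throw ball3 h=7 -> lands@9:R; in-air after throw: [b1@3:R b2@7:R b3@9:R]
Beat 3 (R): throw ball1 h=7 -> lands@10:L; in-air after throw: [b2@7:R b3@9:R b1@10:L]
Beat 4 (L): throw ball4 h=7 -> lands@11:R; in-air after throw: [b2@7:R b3@9:R b1@10:L b4@11:R]
Beat 5 (R): throw ball5 h=3 -> lands@8:L; in-air after throw: [b2@7:R b5@8:L b3@9:R b1@10:L b4@11:R]
Beat 6 (L): throw ball6 h=6 -> lands@12:L; in-air after throw: [b2@7:R b5@8:L b3@9:R b1@10:L b4@11:R b6@12:L]
Beat 7 (R): throw ball2 h=7 -> lands@14:L; in-air after throw: [b5@8:L b3@9:R b1@10:L b4@11:R b6@12:L b2@14:L]
Beat 8 (L): throw ball5 h=7 -> lands@15:R; in-air after throw: [b3@9:R b1@10:L b4@11:R b6@12:L b2@14:L b5@15:R]
Beat 9 (R): throw ball3 h=7 -> lands@16:L; in-air after throw: [b1@10:L b4@11:R b6@12:L b2@14:L b5@15:R b3@16:L]
Beat 10 (L): throw ball1 h=3 -> lands@13:R; in-air after throw: [b4@11:R b6@12:L b1@13:R b2@14:L b5@15:R b3@16:L]
Beat 11 (R): throw ball4 h=6 -> lands@17:R; in-air after throw: [b6@12:L b1@13:R b2@14:L b5@15:R b3@16:L b4@17:R]
Beat 12 (L): throw ball6 h=7 -> lands@19:R; in-air after throw: [b1@13:R b2@14:L b5@15:R b3@16:L b4@17:R b6@19:R]
Beat 13 (R): throw ball1 h=7 -> lands@20:L; in-air after throw: [b2@14:L b5@15:R b3@16:L b4@17:R b6@19:R b1@20:L]
Beat 14 (L): throw ball2 h=7 -> lands@21:R; in-air after throw: [b5@15:R b3@16:L b4@17:R b6@19:R b1@20:L b2@21:R]
Beat 15 (R): throw ball5 h=3 -> lands@18:L; in-air after throw: [b3@16:L b4@17:R b5@18:L b6@19:R b1@20:L b2@21:R]
Ball 5: thrown@5 h=3 -> first land @8; rethrown@8 h=7 -> second land @15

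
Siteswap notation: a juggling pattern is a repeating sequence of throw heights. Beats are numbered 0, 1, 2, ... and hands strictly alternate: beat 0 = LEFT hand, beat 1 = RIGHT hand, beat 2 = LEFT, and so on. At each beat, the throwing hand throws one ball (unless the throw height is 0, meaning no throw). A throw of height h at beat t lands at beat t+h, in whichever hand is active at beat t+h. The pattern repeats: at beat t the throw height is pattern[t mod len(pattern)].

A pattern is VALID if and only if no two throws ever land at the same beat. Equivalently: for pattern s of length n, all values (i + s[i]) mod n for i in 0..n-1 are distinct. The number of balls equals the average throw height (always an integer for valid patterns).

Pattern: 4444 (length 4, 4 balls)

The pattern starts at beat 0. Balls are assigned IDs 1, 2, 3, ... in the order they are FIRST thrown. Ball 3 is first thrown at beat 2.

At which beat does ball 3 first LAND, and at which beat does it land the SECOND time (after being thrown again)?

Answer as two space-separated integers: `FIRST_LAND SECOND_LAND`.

Answer: 6 10

Derivation:
Beat 0 (L): throw ball1 h=4 -> lands@4:L; in-air after throw: [b1@4:L]
Beat 1 (R): throw ball2 h=4 -> lands@5:R; in-air after throw: [b1@4:L b2@5:R]
Beat 2 (L): throw ball3 h=4 -> lands@6:L; in-air after throw: [b1@4:L b2@5:R b3@6:L]
Beat 3 (R): throw ball4 h=4 -> lands@7:R; in-air after throw: [b1@4:L b2@5:R b3@6:L b4@7:R]
Beat 4 (L): throw ball1 h=4 -> lands@8:L; in-air after throw: [b2@5:R b3@6:L b4@7:R b1@8:L]
Beat 5 (R): throw ball2 h=4 -> lands@9:R; in-air after throw: [b3@6:L b4@7:R b1@8:L b2@9:R]
Beat 6 (L): throw ball3 h=4 -> lands@10:L; in-air after throw: [b4@7:R b1@8:L b2@9:R b3@10:L]
Beat 7 (R): throw ball4 h=4 -> lands@11:R; in-air after throw: [b1@8:L b2@9:R b3@10:L b4@11:R]
Beat 8 (L): throw ball1 h=4 -> lands@12:L; in-air after throw: [b2@9:R b3@10:L b4@11:R b1@12:L]
Beat 9 (R): throw ball2 h=4 -> lands@13:R; in-air after throw: [b3@10:L b4@11:R b1@12:L b2@13:R]
Beat 10 (L): throw ball3 h=4 -> lands@14:L; in-air after throw: [b4@11:R b1@12:L b2@13:R b3@14:L]
Ball 3: thrown@2 h=4 -> first land @6; rethrown@6 h=4 -> second land @10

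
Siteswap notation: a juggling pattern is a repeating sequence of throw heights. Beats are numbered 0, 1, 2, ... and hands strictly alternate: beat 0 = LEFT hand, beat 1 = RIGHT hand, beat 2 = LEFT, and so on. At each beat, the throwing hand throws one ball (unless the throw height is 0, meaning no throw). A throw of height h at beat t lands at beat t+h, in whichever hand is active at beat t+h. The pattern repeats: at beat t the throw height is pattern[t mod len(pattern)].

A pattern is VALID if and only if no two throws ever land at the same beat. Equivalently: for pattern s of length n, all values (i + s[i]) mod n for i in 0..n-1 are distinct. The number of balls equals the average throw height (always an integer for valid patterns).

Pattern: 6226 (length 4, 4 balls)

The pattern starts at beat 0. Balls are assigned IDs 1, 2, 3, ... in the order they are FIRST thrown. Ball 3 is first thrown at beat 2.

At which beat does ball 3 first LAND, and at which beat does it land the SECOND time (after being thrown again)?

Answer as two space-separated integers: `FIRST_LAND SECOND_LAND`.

Beat 0 (L): throw ball1 h=6 -> lands@6:L; in-air after throw: [b1@6:L]
Beat 1 (R): throw ball2 h=2 -> lands@3:R; in-air after throw: [b2@3:R b1@6:L]
Beat 2 (L): throw ball3 h=2 -> lands@4:L; in-air after throw: [b2@3:R b3@4:L b1@6:L]
Beat 3 (R): throw ball2 h=6 -> lands@9:R; in-air after throw: [b3@4:L b1@6:L b2@9:R]
Beat 4 (L): throw ball3 h=6 -> lands@10:L; in-air after throw: [b1@6:L b2@9:R b3@10:L]
Beat 5 (R): throw ball4 h=2 -> lands@7:R; in-air after throw: [b1@6:L b4@7:R b2@9:R b3@10:L]
Beat 6 (L): throw ball1 h=2 -> lands@8:L; in-air after throw: [b4@7:R b1@8:L b2@9:R b3@10:L]
Beat 7 (R): throw ball4 h=6 -> lands@13:R; in-air after throw: [b1@8:L b2@9:R b3@10:L b4@13:R]
Beat 8 (L): throw ball1 h=6 -> lands@14:L; in-air after throw: [b2@9:R b3@10:L b4@13:R b1@14:L]
Beat 9 (R): throw ball2 h=2 -> lands@11:R; in-air after throw: [b3@10:L b2@11:R b4@13:R b1@14:L]
Beat 10 (L): throw ball3 h=2 -> lands@12:L; in-air after throw: [b2@11:R b3@12:L b4@13:R b1@14:L]
Ball 3: thrown@2 h=2 -> first land @4; rethrown@4 h=6 -> second land @10

Answer: 4 10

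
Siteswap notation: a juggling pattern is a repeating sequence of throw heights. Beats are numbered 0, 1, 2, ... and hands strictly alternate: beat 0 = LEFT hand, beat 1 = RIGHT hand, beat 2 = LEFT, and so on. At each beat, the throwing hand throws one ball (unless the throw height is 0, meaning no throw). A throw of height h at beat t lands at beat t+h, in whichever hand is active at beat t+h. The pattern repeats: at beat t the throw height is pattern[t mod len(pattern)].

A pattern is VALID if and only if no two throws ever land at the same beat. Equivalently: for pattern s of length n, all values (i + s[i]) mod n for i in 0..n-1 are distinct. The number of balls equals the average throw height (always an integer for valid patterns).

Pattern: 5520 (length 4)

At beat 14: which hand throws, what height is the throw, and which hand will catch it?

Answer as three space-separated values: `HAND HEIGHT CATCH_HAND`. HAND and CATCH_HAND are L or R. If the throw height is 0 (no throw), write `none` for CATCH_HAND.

Answer: L 2 L

Derivation:
Beat 14: 14 mod 2 = 0, so hand = L
Throw height = pattern[14 mod 4] = pattern[2] = 2
Lands at beat 14+2=16, 16 mod 2 = 0, so catch hand = L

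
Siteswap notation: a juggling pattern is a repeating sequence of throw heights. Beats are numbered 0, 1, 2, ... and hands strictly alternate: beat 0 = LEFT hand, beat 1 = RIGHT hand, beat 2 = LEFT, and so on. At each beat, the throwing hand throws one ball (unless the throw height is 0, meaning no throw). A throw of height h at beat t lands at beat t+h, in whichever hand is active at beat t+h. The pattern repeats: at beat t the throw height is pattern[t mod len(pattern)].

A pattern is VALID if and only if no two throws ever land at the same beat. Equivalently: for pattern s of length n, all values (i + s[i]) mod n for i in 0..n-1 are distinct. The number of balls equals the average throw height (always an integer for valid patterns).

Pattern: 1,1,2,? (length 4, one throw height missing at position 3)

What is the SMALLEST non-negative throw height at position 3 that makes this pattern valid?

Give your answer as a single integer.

Answer: 0

Derivation:
i=0: (0 + 1) mod 4 = 1
i=1: (1 + 1) mod 4 = 2
i=2: (2 + 2) mod 4 = 0
i=3: s[i]=? (unknown)
Known residues: [0, 1, 2]; need a permutation of 0..3, so missing residue r = 3
Need (3 + s) mod 4 = 3; smallest s = (3 - 3) mod 4 = 0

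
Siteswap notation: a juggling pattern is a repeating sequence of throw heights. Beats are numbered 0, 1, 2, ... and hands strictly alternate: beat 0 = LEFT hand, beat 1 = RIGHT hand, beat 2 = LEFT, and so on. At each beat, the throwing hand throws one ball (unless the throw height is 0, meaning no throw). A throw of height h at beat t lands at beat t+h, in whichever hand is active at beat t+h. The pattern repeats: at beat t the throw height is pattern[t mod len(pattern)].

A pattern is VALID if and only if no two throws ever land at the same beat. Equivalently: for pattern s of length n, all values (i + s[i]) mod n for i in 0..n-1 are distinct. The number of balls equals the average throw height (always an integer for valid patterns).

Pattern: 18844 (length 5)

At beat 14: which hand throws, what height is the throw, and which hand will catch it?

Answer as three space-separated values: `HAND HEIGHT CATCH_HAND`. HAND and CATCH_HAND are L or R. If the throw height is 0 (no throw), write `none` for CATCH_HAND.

Beat 14: 14 mod 2 = 0, so hand = L
Throw height = pattern[14 mod 5] = pattern[4] = 4
Lands at beat 14+4=18, 18 mod 2 = 0, so catch hand = L

Answer: L 4 L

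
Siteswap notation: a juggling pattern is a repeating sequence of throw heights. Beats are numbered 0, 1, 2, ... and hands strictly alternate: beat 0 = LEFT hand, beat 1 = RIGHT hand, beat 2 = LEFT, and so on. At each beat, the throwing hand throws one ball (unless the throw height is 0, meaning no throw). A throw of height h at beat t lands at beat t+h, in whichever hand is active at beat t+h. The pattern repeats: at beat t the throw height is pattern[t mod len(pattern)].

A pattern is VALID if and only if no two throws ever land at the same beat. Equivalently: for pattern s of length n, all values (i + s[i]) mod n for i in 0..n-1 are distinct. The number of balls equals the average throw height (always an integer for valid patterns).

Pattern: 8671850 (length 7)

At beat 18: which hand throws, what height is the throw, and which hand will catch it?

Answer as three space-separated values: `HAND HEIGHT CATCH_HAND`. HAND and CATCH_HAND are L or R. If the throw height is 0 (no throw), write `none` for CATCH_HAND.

Beat 18: 18 mod 2 = 0, so hand = L
Throw height = pattern[18 mod 7] = pattern[4] = 8
Lands at beat 18+8=26, 26 mod 2 = 0, so catch hand = L

Answer: L 8 L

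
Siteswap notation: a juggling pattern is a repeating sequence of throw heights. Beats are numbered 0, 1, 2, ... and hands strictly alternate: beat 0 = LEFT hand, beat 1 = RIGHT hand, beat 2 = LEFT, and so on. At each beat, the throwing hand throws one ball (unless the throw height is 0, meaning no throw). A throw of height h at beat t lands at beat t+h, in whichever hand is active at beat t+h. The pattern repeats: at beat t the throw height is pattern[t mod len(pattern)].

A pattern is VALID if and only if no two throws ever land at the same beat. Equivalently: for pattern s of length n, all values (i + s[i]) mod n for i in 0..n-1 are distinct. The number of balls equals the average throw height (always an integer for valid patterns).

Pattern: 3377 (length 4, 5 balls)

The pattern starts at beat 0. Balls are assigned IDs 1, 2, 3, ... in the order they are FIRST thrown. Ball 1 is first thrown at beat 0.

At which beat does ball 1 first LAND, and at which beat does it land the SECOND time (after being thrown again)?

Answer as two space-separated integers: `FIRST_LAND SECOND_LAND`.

Answer: 3 10

Derivation:
Beat 0 (L): throw ball1 h=3 -> lands@3:R; in-air after throw: [b1@3:R]
Beat 1 (R): throw ball2 h=3 -> lands@4:L; in-air after throw: [b1@3:R b2@4:L]
Beat 2 (L): throw ball3 h=7 -> lands@9:R; in-air after throw: [b1@3:R b2@4:L b3@9:R]
Beat 3 (R): throw ball1 h=7 -> lands@10:L; in-air after throw: [b2@4:L b3@9:R b1@10:L]
Beat 4 (L): throw ball2 h=3 -> lands@7:R; in-air after throw: [b2@7:R b3@9:R b1@10:L]
Beat 5 (R): throw ball4 h=3 -> lands@8:L; in-air after throw: [b2@7:R b4@8:L b3@9:R b1@10:L]
Beat 6 (L): throw ball5 h=7 -> lands@13:R; in-air after throw: [b2@7:R b4@8:L b3@9:R b1@10:L b5@13:R]
Beat 7 (R): throw ball2 h=7 -> lands@14:L; in-air after throw: [b4@8:L b3@9:R b1@10:L b5@13:R b2@14:L]
Beat 8 (L): throw ball4 h=3 -> lands@11:R; in-air after throw: [b3@9:R b1@10:L b4@11:R b5@13:R b2@14:L]
Beat 9 (R): throw ball3 h=3 -> lands@12:L; in-air after throw: [b1@10:L b4@11:R b3@12:L b5@13:R b2@14:L]
Beat 10 (L): throw ball1 h=7 -> lands@17:R; in-air after throw: [b4@11:R b3@12:L b5@13:R b2@14:L b1@17:R]
Ball 1: thrown@0 h=3 -> first land @3; rethrown@3 h=7 -> second land @10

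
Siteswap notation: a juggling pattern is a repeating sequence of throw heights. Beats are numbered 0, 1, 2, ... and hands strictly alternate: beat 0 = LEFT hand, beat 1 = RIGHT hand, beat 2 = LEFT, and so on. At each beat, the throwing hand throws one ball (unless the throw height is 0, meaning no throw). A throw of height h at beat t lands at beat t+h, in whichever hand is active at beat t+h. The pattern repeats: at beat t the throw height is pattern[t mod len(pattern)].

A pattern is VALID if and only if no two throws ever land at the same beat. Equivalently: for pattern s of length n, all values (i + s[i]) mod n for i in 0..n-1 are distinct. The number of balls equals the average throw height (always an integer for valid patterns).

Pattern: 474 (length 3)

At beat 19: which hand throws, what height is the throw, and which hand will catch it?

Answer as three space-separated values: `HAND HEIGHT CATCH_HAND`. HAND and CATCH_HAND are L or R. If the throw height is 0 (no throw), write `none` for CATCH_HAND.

Answer: R 7 L

Derivation:
Beat 19: 19 mod 2 = 1, so hand = R
Throw height = pattern[19 mod 3] = pattern[1] = 7
Lands at beat 19+7=26, 26 mod 2 = 0, so catch hand = L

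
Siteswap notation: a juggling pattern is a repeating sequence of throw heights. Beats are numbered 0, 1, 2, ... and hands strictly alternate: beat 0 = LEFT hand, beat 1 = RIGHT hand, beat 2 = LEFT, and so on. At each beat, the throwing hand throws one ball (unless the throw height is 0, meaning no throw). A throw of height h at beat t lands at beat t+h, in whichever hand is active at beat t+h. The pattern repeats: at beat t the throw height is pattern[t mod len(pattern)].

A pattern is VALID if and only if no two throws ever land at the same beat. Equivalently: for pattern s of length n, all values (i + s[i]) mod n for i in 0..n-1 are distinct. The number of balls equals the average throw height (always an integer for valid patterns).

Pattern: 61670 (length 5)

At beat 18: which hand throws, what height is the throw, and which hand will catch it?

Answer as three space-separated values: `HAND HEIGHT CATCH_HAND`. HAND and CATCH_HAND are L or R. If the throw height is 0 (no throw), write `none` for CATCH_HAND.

Beat 18: 18 mod 2 = 0, so hand = L
Throw height = pattern[18 mod 5] = pattern[3] = 7
Lands at beat 18+7=25, 25 mod 2 = 1, so catch hand = R

Answer: L 7 R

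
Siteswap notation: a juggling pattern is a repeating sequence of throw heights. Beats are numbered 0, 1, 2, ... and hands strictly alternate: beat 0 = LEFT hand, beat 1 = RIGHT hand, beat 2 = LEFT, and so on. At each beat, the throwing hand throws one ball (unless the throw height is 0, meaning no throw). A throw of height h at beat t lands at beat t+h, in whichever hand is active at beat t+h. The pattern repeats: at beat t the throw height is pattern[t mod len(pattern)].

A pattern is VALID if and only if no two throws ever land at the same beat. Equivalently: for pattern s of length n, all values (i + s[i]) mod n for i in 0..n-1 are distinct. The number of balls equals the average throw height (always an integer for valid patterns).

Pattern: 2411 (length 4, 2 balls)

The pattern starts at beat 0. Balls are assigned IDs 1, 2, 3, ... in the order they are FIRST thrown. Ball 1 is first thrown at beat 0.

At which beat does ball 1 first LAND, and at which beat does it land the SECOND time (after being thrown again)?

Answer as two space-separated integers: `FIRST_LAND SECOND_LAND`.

Beat 0 (L): throw ball1 h=2 -> lands@2:L; in-air after throw: [b1@2:L]
Beat 1 (R): throw ball2 h=4 -> lands@5:R; in-air after throw: [b1@2:L b2@5:R]
Beat 2 (L): throw ball1 h=1 -> lands@3:R; in-air after throw: [b1@3:R b2@5:R]
Beat 3 (R): throw ball1 h=1 -> lands@4:L; in-air after throw: [b1@4:L b2@5:R]
Ball 1: thrown@0 h=2 -> first land @2; rethrown@2 h=1 -> second land @3

Answer: 2 3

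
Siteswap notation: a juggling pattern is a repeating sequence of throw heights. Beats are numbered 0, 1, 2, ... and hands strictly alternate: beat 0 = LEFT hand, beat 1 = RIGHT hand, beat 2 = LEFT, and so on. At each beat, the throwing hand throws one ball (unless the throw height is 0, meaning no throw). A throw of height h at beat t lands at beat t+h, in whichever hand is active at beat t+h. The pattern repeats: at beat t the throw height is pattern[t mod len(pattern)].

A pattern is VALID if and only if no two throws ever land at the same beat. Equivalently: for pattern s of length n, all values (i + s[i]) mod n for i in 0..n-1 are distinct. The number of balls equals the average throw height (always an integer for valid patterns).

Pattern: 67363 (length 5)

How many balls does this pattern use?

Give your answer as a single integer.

Answer: 5

Derivation:
Pattern = [6, 7, 3, 6, 3], length n = 5
  position 0: throw height = 6, running sum = 6
  position 1: throw height = 7, running sum = 13
  position 2: throw height = 3, running sum = 16
  position 3: throw height = 6, running sum = 22
  position 4: throw height = 3, running sum = 25
Total sum = 25; balls = sum / n = 25 / 5 = 5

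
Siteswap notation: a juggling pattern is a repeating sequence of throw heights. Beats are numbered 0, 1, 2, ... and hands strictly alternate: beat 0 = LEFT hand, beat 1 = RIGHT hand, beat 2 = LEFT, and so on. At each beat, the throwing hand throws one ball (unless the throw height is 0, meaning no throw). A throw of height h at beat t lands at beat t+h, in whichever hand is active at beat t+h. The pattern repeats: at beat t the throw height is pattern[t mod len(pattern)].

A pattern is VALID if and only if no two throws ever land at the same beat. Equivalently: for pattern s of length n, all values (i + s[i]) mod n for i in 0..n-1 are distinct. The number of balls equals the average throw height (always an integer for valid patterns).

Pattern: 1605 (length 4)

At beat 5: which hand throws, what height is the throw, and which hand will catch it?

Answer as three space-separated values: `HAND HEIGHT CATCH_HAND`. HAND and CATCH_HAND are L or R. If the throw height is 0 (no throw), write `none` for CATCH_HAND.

Beat 5: 5 mod 2 = 1, so hand = R
Throw height = pattern[5 mod 4] = pattern[1] = 6
Lands at beat 5+6=11, 11 mod 2 = 1, so catch hand = R

Answer: R 6 R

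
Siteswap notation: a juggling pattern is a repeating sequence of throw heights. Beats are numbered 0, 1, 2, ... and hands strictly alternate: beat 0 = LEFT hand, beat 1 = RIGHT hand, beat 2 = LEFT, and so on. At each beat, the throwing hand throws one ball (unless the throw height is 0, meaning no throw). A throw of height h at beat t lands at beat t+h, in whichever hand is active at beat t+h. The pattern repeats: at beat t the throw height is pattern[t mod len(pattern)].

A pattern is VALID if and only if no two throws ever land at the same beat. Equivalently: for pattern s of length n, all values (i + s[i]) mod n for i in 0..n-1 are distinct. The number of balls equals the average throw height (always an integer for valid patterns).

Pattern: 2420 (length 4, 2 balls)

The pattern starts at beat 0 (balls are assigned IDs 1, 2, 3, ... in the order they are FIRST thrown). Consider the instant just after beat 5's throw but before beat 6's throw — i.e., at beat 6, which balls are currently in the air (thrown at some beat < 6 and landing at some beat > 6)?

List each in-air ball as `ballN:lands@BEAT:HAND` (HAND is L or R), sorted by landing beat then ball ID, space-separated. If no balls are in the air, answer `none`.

Beat 0 (L): throw ball1 h=2 -> lands@2:L; in-air after throw: [b1@2:L]
Beat 1 (R): throw ball2 h=4 -> lands@5:R; in-air after throw: [b1@2:L b2@5:R]
Beat 2 (L): throw ball1 h=2 -> lands@4:L; in-air after throw: [b1@4:L b2@5:R]
Beat 4 (L): throw ball1 h=2 -> lands@6:L; in-air after throw: [b2@5:R b1@6:L]
Beat 5 (R): throw ball2 h=4 -> lands@9:R; in-air after throw: [b1@6:L b2@9:R]
Beat 6 (L): throw ball1 h=2 -> lands@8:L; in-air after throw: [b1@8:L b2@9:R]

Answer: ball2:lands@9:R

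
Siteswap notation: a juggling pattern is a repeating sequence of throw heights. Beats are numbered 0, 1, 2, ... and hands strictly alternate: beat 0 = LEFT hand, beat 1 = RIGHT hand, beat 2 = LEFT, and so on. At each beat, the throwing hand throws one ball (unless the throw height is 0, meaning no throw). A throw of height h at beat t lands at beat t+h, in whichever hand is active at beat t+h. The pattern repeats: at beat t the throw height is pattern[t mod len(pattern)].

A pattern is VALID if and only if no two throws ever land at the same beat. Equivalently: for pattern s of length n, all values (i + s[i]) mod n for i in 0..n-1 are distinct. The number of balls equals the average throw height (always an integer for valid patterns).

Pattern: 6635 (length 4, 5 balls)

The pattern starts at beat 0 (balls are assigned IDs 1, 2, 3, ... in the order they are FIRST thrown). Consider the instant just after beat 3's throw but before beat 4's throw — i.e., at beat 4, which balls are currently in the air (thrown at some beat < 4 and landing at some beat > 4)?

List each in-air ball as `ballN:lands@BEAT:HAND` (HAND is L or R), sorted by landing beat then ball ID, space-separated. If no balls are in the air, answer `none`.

Beat 0 (L): throw ball1 h=6 -> lands@6:L; in-air after throw: [b1@6:L]
Beat 1 (R): throw ball2 h=6 -> lands@7:R; in-air after throw: [b1@6:L b2@7:R]
Beat 2 (L): throw ball3 h=3 -> lands@5:R; in-air after throw: [b3@5:R b1@6:L b2@7:R]
Beat 3 (R): throw ball4 h=5 -> lands@8:L; in-air after throw: [b3@5:R b1@6:L b2@7:R b4@8:L]
Beat 4 (L): throw ball5 h=6 -> lands@10:L; in-air after throw: [b3@5:R b1@6:L b2@7:R b4@8:L b5@10:L]

Answer: ball3:lands@5:R ball1:lands@6:L ball2:lands@7:R ball4:lands@8:L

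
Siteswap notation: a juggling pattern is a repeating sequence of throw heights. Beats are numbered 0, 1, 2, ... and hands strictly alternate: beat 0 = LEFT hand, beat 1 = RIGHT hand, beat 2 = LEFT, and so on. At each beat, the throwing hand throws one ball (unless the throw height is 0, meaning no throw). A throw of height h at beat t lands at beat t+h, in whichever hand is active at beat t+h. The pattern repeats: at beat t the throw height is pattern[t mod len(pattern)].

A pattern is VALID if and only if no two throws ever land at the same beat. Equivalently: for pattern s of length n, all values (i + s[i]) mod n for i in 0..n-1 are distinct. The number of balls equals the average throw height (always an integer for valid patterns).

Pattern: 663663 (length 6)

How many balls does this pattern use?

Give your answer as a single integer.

Answer: 5

Derivation:
Pattern = [6, 6, 3, 6, 6, 3], length n = 6
  position 0: throw height = 6, running sum = 6
  position 1: throw height = 6, running sum = 12
  position 2: throw height = 3, running sum = 15
  position 3: throw height = 6, running sum = 21
  position 4: throw height = 6, running sum = 27
  position 5: throw height = 3, running sum = 30
Total sum = 30; balls = sum / n = 30 / 6 = 5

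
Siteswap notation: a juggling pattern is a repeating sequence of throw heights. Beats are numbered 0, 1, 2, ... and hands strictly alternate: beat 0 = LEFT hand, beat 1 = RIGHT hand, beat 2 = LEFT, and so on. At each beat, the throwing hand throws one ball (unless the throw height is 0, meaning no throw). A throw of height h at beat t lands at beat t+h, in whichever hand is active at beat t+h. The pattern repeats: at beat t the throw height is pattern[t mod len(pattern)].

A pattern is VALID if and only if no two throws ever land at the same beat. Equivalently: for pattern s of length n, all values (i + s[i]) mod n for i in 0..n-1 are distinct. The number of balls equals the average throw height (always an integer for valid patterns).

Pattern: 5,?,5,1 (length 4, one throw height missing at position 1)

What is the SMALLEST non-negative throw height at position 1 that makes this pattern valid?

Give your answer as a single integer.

i=0: (0 + 5) mod 4 = 1
i=1: s[i]=? (unknown)
i=2: (2 + 5) mod 4 = 3
i=3: (3 + 1) mod 4 = 0
Known residues: [0, 1, 3]; need a permutation of 0..3, so missing residue r = 2
Need (1 + s) mod 4 = 2; smallest s = (2 - 1) mod 4 = 1

Answer: 1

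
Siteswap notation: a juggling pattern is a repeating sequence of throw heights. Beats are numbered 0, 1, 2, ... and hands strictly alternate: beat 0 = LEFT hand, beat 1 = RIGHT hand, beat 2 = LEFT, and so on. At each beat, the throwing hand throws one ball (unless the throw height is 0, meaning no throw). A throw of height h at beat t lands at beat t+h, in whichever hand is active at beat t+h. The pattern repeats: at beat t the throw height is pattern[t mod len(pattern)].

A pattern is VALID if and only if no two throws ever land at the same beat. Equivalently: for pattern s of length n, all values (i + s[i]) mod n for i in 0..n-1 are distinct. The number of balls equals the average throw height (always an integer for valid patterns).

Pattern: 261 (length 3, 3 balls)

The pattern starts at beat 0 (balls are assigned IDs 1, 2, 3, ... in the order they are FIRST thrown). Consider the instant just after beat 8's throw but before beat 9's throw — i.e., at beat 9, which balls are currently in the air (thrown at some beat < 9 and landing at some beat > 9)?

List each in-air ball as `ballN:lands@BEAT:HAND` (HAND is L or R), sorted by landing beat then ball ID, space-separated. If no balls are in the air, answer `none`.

Answer: ball3:lands@10:L ball2:lands@13:R

Derivation:
Beat 0 (L): throw ball1 h=2 -> lands@2:L; in-air after throw: [b1@2:L]
Beat 1 (R): throw ball2 h=6 -> lands@7:R; in-air after throw: [b1@2:L b2@7:R]
Beat 2 (L): throw ball1 h=1 -> lands@3:R; in-air after throw: [b1@3:R b2@7:R]
Beat 3 (R): throw ball1 h=2 -> lands@5:R; in-air after throw: [b1@5:R b2@7:R]
Beat 4 (L): throw ball3 h=6 -> lands@10:L; in-air after throw: [b1@5:R b2@7:R b3@10:L]
Beat 5 (R): throw ball1 h=1 -> lands@6:L; in-air after throw: [b1@6:L b2@7:R b3@10:L]
Beat 6 (L): throw ball1 h=2 -> lands@8:L; in-air after throw: [b2@7:R b1@8:L b3@10:L]
Beat 7 (R): throw ball2 h=6 -> lands@13:R; in-air after throw: [b1@8:L b3@10:L b2@13:R]
Beat 8 (L): throw ball1 h=1 -> lands@9:R; in-air after throw: [b1@9:R b3@10:L b2@13:R]
Beat 9 (R): throw ball1 h=2 -> lands@11:R; in-air after throw: [b3@10:L b1@11:R b2@13:R]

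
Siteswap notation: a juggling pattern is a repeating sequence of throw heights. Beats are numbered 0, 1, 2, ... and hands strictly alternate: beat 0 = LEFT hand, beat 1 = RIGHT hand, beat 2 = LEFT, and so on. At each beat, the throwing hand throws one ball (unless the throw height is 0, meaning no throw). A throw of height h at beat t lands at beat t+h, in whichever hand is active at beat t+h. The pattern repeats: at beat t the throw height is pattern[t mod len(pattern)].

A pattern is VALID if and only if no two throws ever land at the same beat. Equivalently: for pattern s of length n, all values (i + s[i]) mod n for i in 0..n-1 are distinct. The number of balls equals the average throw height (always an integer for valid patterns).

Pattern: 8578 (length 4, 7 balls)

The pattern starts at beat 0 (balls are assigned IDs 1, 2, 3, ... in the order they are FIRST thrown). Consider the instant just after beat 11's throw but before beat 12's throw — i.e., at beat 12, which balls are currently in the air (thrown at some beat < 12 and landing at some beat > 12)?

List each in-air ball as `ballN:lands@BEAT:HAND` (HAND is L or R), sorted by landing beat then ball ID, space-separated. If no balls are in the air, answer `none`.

Beat 0 (L): throw ball1 h=8 -> lands@8:L; in-air after throw: [b1@8:L]
Beat 1 (R): throw ball2 h=5 -> lands@6:L; in-air after throw: [b2@6:L b1@8:L]
Beat 2 (L): throw ball3 h=7 -> lands@9:R; in-air after throw: [b2@6:L b1@8:L b3@9:R]
Beat 3 (R): throw ball4 h=8 -> lands@11:R; in-air after throw: [b2@6:L b1@8:L b3@9:R b4@11:R]
Beat 4 (L): throw ball5 h=8 -> lands@12:L; in-air after throw: [b2@6:L b1@8:L b3@9:R b4@11:R b5@12:L]
Beat 5 (R): throw ball6 h=5 -> lands@10:L; in-air after throw: [b2@6:L b1@8:L b3@9:R b6@10:L b4@11:R b5@12:L]
Beat 6 (L): throw ball2 h=7 -> lands@13:R; in-air after throw: [b1@8:L b3@9:R b6@10:L b4@11:R b5@12:L b2@13:R]
Beat 7 (R): throw ball7 h=8 -> lands@15:R; in-air after throw: [b1@8:L b3@9:R b6@10:L b4@11:R b5@12:L b2@13:R b7@15:R]
Beat 8 (L): throw ball1 h=8 -> lands@16:L; in-air after throw: [b3@9:R b6@10:L b4@11:R b5@12:L b2@13:R b7@15:R b1@16:L]
Beat 9 (R): throw ball3 h=5 -> lands@14:L; in-air after throw: [b6@10:L b4@11:R b5@12:L b2@13:R b3@14:L b7@15:R b1@16:L]
Beat 10 (L): throw ball6 h=7 -> lands@17:R; in-air after throw: [b4@11:R b5@12:L b2@13:R b3@14:L b7@15:R b1@16:L b6@17:R]
Beat 11 (R): throw ball4 h=8 -> lands@19:R; in-air after throw: [b5@12:L b2@13:R b3@14:L b7@15:R b1@16:L b6@17:R b4@19:R]
Beat 12 (L): throw ball5 h=8 -> lands@20:L; in-air after throw: [b2@13:R b3@14:L b7@15:R b1@16:L b6@17:R b4@19:R b5@20:L]

Answer: ball2:lands@13:R ball3:lands@14:L ball7:lands@15:R ball1:lands@16:L ball6:lands@17:R ball4:lands@19:R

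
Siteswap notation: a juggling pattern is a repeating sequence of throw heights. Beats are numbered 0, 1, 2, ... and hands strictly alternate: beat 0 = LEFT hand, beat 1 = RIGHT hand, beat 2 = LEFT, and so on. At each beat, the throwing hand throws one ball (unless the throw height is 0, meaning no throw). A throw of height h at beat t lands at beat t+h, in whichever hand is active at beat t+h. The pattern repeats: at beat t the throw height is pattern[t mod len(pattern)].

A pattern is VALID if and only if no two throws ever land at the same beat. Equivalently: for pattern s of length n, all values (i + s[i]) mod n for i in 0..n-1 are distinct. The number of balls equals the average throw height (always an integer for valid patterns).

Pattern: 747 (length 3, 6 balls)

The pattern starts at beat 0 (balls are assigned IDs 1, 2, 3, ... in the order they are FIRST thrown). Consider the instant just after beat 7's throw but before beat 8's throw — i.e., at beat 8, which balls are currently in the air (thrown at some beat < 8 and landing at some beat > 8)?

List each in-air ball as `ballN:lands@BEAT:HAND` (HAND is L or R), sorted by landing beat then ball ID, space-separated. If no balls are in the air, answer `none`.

Answer: ball3:lands@9:R ball4:lands@10:L ball1:lands@11:R ball2:lands@12:L ball6:lands@13:R

Derivation:
Beat 0 (L): throw ball1 h=7 -> lands@7:R; in-air after throw: [b1@7:R]
Beat 1 (R): throw ball2 h=4 -> lands@5:R; in-air after throw: [b2@5:R b1@7:R]
Beat 2 (L): throw ball3 h=7 -> lands@9:R; in-air after throw: [b2@5:R b1@7:R b3@9:R]
Beat 3 (R): throw ball4 h=7 -> lands@10:L; in-air after throw: [b2@5:R b1@7:R b3@9:R b4@10:L]
Beat 4 (L): throw ball5 h=4 -> lands@8:L; in-air after throw: [b2@5:R b1@7:R b5@8:L b3@9:R b4@10:L]
Beat 5 (R): throw ball2 h=7 -> lands@12:L; in-air after throw: [b1@7:R b5@8:L b3@9:R b4@10:L b2@12:L]
Beat 6 (L): throw ball6 h=7 -> lands@13:R; in-air after throw: [b1@7:R b5@8:L b3@9:R b4@10:L b2@12:L b6@13:R]
Beat 7 (R): throw ball1 h=4 -> lands@11:R; in-air after throw: [b5@8:L b3@9:R b4@10:L b1@11:R b2@12:L b6@13:R]
Beat 8 (L): throw ball5 h=7 -> lands@15:R; in-air after throw: [b3@9:R b4@10:L b1@11:R b2@12:L b6@13:R b5@15:R]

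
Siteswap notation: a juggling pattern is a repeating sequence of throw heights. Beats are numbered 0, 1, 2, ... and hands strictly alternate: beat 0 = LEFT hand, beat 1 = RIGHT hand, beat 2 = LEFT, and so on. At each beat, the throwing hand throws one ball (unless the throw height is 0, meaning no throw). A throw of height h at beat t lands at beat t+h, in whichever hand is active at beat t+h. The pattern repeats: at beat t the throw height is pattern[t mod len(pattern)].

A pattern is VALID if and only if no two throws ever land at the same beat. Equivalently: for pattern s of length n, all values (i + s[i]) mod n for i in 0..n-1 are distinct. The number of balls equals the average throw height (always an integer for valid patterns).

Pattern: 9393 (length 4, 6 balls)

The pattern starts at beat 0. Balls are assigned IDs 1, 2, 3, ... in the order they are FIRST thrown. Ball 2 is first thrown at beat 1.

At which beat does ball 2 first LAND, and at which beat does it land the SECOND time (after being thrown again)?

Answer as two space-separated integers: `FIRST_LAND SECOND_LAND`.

Beat 0 (L): throw ball1 h=9 -> lands@9:R; in-air after throw: [b1@9:R]
Beat 1 (R): throw ball2 h=3 -> lands@4:L; in-air after throw: [b2@4:L b1@9:R]
Beat 2 (L): throw ball3 h=9 -> lands@11:R; in-air after throw: [b2@4:L b1@9:R b3@11:R]
Beat 3 (R): throw ball4 h=3 -> lands@6:L; in-air after throw: [b2@4:L b4@6:L b1@9:R b3@11:R]
Beat 4 (L): throw ball2 h=9 -> lands@13:R; in-air after throw: [b4@6:L b1@9:R b3@11:R b2@13:R]
Beat 5 (R): throw ball5 h=3 -> lands@8:L; in-air after throw: [b4@6:L b5@8:L b1@9:R b3@11:R b2@13:R]
Beat 6 (L): throw ball4 h=9 -> lands@15:R; in-air after throw: [b5@8:L b1@9:R b3@11:R b2@13:R b4@15:R]
Beat 7 (R): throw ball6 h=3 -> lands@10:L; in-air after throw: [b5@8:L b1@9:R b6@10:L b3@11:R b2@13:R b4@15:R]
Beat 8 (L): throw ball5 h=9 -> lands@17:R; in-air after throw: [b1@9:R b6@10:L b3@11:R b2@13:R b4@15:R b5@17:R]
Beat 9 (R): throw ball1 h=3 -> lands@12:L; in-air after throw: [b6@10:L b3@11:R b1@12:L b2@13:R b4@15:R b5@17:R]
Beat 10 (L): throw ball6 h=9 -> lands@19:R; in-air after throw: [b3@11:R b1@12:L b2@13:R b4@15:R b5@17:R b6@19:R]
Beat 11 (R): throw ball3 h=3 -> lands@14:L; in-air after throw: [b1@12:L b2@13:R b3@14:L b4@15:R b5@17:R b6@19:R]
Beat 12 (L): throw ball1 h=9 -> lands@21:R; in-air after throw: [b2@13:R b3@14:L b4@15:R b5@17:R b6@19:R b1@21:R]
Beat 13 (R): throw ball2 h=3 -> lands@16:L; in-air after throw: [b3@14:L b4@15:R b2@16:L b5@17:R b6@19:R b1@21:R]
Ball 2: thrown@1 h=3 -> first land @4; rethrown@4 h=9 -> second land @13

Answer: 4 13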